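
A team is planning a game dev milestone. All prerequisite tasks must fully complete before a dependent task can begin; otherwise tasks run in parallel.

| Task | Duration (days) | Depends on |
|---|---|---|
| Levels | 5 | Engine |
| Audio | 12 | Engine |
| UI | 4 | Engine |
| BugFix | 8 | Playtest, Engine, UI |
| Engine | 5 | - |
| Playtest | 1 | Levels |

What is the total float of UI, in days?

2

The longest chain is Engine→Levels→Playtest→BugFix = 5+5+1+8 = 19; overall finish 19 days.
The longest chain containing UI totals 17 days.
So UI can slip 11 − 9 = 2 days.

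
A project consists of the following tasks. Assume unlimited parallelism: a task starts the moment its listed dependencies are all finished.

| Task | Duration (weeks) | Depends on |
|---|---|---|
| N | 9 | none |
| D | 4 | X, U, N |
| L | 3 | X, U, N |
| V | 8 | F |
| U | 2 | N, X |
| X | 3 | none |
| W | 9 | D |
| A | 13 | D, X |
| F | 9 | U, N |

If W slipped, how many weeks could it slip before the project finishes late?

N→U→F→V = 9+2+9+8 = 28 sets the makespan at 28 weeks.
Longest path through W: 24 weeks (earliest finish 24, latest finish 28).
Slack of W = 19 − 15 = 4 weeks.

4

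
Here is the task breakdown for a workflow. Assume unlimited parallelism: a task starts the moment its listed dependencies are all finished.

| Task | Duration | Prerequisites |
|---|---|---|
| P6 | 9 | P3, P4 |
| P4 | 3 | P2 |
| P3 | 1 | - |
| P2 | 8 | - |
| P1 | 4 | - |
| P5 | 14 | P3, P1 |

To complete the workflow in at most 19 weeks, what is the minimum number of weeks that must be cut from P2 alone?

Current finish: 20 weeks; target: 19.
P2 is on every critical path, so each week cut from P2 cuts the finish by one (this holds down to a finish of 18).
Need 20 − 19 = 1 week off P2 → P2 becomes 7 weeks, finish becomes 19.

1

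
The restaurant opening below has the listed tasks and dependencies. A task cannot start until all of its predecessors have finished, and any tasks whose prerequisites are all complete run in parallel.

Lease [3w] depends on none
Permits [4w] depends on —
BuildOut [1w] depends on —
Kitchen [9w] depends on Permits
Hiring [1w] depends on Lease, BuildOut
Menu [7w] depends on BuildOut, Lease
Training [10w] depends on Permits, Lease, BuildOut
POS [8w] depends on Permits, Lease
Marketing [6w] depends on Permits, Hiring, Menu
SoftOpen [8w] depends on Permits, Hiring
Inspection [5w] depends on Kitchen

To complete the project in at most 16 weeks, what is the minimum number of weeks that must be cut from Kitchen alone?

2

Current finish: 18 weeks; target: 16.
Kitchen is on every critical path, so each week cut from Kitchen cuts the finish by one (this holds down to a finish of 16).
Need 18 − 16 = 2 weeks off Kitchen → Kitchen becomes 7 weeks, finish becomes 16.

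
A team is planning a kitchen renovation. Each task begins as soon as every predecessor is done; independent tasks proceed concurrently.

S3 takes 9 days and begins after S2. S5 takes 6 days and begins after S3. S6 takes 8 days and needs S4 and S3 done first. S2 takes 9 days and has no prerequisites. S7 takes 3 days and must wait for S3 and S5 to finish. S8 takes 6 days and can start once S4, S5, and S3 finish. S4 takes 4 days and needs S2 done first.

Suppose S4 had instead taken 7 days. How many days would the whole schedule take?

The binding path is S2→S3→S5→S8 = 9+9+6+6 = 30; finish at 30 days.
S4 is off the critical path — its longest chain is 21 days, giving 9 of slack.
No other chain overtakes it, so the finish is 30 days.

30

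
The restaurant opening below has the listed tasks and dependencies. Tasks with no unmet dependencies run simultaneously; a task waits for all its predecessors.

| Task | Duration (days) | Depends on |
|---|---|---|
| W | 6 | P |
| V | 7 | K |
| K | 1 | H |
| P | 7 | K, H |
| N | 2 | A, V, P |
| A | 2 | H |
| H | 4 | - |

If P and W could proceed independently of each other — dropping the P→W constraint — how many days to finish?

Original critical path: H→K→P→W = 4+1+7+6 = 18 ⇒ 18 days.
Without P→W, W's earliest start moves from 12 to 0.
New critical path: H→K→P→N = 4+1+7+2 = 14 ⇒ 14 days.

14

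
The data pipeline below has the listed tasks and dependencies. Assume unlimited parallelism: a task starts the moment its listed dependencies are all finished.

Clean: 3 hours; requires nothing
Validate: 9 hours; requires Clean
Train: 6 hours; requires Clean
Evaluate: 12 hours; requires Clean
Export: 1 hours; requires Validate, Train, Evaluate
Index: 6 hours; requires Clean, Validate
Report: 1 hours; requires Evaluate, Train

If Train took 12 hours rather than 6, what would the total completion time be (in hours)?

18

The binding path is Clean→Validate→Index = 3+9+6 = 18; finish at 18 hours.
The longest path through Train is only 10 hours, so Train has float 8.
No other chain overtakes it, so the finish is 18 hours.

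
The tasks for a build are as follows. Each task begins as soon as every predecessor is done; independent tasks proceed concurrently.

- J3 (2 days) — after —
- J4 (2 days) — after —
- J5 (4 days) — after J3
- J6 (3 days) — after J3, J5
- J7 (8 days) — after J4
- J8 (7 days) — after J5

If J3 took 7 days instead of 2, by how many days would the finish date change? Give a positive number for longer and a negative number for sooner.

Critical path before the change: J3→J5→J8 = 2+4+7 = 13 giving 13 days.
J3 lies on that path, so at 7 days the path becomes 18 days.
The critical path is still J3→J5→J8; finish is now 18 days.
Change in finish: 18 − 13 = +5 days.

5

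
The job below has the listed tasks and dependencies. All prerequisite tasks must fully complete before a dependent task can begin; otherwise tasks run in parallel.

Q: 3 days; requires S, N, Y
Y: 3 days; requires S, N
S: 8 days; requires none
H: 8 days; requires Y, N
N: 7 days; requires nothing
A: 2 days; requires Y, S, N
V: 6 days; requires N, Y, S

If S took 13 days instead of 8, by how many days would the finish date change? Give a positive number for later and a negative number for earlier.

The binding path is S→Y→H = 8+3+8 = 19; finish at 19 days.
Since S is critical, the +5 change carries straight to that chain (now 24 days).
The critical path is still S→Y→H; finish is now 24 days.
Change in finish: 24 − 19 = +5 days.

5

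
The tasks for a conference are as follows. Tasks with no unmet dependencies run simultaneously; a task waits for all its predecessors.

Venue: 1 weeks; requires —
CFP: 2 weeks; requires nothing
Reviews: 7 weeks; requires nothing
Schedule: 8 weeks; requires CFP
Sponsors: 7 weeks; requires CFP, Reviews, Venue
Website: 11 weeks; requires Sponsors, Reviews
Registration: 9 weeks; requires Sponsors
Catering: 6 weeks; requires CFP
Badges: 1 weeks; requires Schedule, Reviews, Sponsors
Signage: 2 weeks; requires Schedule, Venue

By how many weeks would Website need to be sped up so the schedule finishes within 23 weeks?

2

Current finish: 25 weeks; target: 23.
Website is on every critical path, so each week cut from Website cuts the finish by one (this holds down to a finish of 23).
Need 25 − 23 = 2 weeks off Website → Website becomes 9 weeks, finish becomes 23.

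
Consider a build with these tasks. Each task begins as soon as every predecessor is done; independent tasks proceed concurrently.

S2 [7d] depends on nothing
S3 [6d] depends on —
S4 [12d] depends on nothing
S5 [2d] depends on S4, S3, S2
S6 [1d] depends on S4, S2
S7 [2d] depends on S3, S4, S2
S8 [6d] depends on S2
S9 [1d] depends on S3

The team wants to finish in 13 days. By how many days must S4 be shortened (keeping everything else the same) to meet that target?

1

Current finish: 14 days; target: 13.
S4 is on every critical path, so each day cut from S4 cuts the finish by one (this holds down to a finish of 13).
Need 14 − 13 = 1 day off S4 → S4 becomes 11 days, finish becomes 13.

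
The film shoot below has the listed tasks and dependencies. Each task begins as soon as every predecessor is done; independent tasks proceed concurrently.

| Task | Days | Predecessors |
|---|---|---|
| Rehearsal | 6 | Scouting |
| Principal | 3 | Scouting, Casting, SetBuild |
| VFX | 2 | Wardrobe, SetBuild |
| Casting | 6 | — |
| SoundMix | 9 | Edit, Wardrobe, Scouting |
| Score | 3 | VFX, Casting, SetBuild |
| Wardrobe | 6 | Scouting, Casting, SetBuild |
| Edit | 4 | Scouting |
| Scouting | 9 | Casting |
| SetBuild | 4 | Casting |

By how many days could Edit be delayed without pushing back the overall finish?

Critical path: Casting→Scouting→Wardrobe→SoundMix = 6+9+6+9 = 30, so the finish is 30 days.
Longest path through Edit: 28 days (earliest finish 19, latest finish 21).
Float = 30 − 28 = 2.

2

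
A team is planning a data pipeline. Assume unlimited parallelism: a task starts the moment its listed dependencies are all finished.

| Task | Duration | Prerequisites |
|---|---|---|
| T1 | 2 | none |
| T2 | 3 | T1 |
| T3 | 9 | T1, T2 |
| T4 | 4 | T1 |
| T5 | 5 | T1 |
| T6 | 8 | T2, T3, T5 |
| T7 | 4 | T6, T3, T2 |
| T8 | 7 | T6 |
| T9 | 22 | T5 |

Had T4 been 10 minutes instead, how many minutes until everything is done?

Actual critical path: T1→T2→T3→T6→T8 = 2+3+9+8+7 = 29 ⇒ 29 minutes.
The longest path through T4 is only 6 minutes, so T4 has float 23.
No other chain overtakes it, so the finish is 29 minutes.

29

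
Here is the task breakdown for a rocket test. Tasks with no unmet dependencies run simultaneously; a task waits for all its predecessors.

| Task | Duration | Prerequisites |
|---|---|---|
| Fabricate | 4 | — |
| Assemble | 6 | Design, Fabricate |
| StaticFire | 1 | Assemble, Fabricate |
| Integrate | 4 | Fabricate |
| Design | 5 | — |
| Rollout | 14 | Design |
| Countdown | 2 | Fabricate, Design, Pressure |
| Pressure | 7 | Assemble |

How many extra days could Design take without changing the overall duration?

0

Design→Assemble→Pressure→Countdown = 5+6+7+2 = 20 sets the makespan at 20 days.
Longest path through Design: 20 days (earliest finish 5, latest finish 5).
So Design can slip 5 − 5 = 0 days.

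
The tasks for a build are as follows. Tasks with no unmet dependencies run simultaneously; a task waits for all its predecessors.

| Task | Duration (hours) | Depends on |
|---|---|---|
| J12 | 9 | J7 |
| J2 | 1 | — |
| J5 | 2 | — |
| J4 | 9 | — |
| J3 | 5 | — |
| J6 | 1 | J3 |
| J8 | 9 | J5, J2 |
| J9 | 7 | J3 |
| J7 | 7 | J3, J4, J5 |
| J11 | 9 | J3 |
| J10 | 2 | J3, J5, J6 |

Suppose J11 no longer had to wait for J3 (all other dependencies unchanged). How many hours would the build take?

With the dependency in place, J4→J7→J12 = 9+7+9 = 25 sets the finish at 25 hours.
Without J3→J11, J11's earliest start moves from 5 to 0.
The longest chain is now J4→J7→J12 = 9+7+9 = 25, so the build takes 25 hours.

25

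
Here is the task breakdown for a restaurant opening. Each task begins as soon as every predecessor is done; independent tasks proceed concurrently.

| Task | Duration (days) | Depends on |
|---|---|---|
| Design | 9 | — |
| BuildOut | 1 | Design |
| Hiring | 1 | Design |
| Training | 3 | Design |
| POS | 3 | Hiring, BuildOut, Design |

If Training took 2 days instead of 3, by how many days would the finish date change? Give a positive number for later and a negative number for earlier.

0

As given, the longest chain is Design→BuildOut→POS = 9+1+3 = 13, so the finish is 13 days.
Training is off the critical path — its longest chain is 12 days, giving 1 of slack.
That remains the longest chain; total 13 days.
Change in finish: 13 − 13 = +0 days.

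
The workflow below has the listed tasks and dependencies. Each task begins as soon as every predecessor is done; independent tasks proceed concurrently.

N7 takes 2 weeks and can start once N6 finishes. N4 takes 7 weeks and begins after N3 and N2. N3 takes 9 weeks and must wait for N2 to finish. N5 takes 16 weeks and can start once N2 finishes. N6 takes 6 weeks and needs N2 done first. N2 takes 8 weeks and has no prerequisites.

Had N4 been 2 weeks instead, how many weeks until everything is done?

The binding path is N2→N3→N4 = 8+9+7 = 24; finish at 24 weeks.
N4 is on the critical path; changing it to 2 makes that path 19 weeks.
New critical path: N2→N5 = 8+16 = 24 ⇒ 24 weeks.

24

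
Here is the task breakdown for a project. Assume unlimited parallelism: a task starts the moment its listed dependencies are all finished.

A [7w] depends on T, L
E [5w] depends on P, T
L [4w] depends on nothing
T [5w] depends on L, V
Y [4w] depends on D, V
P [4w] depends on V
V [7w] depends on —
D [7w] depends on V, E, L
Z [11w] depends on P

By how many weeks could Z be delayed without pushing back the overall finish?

6

The longest chain is V→T→E→D→Y = 7+5+5+7+4 = 28; overall finish 28 weeks.
The longest chain containing Z totals 22 weeks.
Slack of Z = 17 − 11 = 6 weeks.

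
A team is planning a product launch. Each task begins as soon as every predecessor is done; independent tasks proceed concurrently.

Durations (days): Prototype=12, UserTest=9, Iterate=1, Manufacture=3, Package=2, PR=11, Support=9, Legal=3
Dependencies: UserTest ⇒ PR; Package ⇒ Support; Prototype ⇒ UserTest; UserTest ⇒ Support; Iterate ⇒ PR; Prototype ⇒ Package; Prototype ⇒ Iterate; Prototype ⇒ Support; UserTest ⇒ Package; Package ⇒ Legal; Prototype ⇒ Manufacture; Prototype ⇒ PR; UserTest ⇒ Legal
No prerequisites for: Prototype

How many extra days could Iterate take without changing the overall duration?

8

Prototype→UserTest→Package→Support = 12+9+2+9 = 32 sets the makespan at 32 days.
Longest path through Iterate: 24 days (earliest finish 13, latest finish 21).
So Iterate can slip 21 − 13 = 8 days.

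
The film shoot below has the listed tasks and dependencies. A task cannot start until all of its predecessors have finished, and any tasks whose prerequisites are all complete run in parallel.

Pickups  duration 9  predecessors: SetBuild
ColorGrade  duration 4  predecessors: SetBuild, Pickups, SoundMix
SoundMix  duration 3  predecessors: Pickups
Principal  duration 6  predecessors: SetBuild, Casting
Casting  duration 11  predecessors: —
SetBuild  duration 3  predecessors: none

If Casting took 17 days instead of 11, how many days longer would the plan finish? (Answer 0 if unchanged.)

4

Baseline: SetBuild→Pickups→SoundMix→ColorGrade = 3+9+3+4 = 19 → 19 days.
Casting is off the critical path — its longest chain is 17 days, giving 2 of slack.
The binding chain switches to Casting→Principal = 17+6 = 23; finish 23 days.
Change in finish: 23 − 19 = +4 days.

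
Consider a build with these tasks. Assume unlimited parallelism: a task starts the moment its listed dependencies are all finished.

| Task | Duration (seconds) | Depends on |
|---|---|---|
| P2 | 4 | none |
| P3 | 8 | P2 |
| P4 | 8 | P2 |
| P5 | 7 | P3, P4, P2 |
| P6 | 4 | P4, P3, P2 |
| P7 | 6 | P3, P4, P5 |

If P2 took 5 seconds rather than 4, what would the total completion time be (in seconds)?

26

As given, the longest chain is P2→P3→P5→P7 = 4+8+7+6 = 25, so the finish is 25 seconds.
P2 is on the critical path; changing it to 5 makes that path 26 seconds.
That remains the longest chain; total 26 seconds.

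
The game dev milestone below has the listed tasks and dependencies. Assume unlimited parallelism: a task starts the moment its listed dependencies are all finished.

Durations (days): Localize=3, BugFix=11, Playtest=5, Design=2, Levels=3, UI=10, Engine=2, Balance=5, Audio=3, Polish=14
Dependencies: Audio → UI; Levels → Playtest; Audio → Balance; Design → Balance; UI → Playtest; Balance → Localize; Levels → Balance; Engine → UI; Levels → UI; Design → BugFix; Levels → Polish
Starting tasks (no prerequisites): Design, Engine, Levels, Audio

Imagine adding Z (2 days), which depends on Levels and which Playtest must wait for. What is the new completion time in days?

Originally the plan takes 18 days.
With Z inserted, Playtest now waits for max(UI, Levels, Z).
New critical path: Levels→UI→Playtest = 3+10+5 = 18 ⇒ 18 days.

18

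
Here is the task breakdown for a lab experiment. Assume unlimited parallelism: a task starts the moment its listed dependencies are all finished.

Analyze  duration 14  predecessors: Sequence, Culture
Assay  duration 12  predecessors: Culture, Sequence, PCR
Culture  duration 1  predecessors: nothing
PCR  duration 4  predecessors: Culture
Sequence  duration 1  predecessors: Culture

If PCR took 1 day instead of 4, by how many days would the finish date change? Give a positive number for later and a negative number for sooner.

Critical path before the change: Culture→PCR→Assay = 1+4+12 = 17 giving 17 days.
Since PCR is critical, the -3 change carries straight to that chain (now 14 days).
The binding chain switches to Culture→Sequence→Analyze = 1+1+14 = 16; finish 16 days.
Change in finish: 16 − 17 = -1 days.

-1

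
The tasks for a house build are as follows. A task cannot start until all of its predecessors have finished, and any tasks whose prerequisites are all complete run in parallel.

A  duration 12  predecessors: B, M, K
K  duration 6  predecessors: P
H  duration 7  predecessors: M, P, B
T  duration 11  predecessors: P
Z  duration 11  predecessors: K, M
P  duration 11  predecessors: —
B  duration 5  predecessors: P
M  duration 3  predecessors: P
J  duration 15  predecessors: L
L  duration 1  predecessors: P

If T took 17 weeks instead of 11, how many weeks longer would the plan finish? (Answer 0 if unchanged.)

As given, the longest chain is P→K→A = 11+6+12 = 29, so the finish is 29 weeks.
The longest path through T is only 22 weeks, so T has float 7.
That remains the longest chain; total 29 weeks.
Change in finish: 29 − 29 = +0 weeks.

0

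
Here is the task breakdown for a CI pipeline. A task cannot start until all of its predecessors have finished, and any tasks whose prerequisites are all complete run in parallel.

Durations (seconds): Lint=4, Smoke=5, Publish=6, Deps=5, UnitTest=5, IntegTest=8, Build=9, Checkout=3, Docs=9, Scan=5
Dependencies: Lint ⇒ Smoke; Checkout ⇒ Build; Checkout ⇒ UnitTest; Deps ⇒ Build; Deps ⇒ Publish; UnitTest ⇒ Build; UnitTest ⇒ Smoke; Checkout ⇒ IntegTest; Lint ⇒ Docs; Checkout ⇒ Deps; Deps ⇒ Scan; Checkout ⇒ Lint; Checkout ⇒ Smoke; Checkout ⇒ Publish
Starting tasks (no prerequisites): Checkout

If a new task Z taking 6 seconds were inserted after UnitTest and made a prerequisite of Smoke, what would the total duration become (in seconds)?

Originally the job takes 17 seconds.
With Z inserted, Smoke now waits for max(UnitTest, Checkout, Lint, Z).
New critical path: Checkout→UnitTest→Z→Smoke = 3+5+6+5 = 19 ⇒ 19 seconds.

19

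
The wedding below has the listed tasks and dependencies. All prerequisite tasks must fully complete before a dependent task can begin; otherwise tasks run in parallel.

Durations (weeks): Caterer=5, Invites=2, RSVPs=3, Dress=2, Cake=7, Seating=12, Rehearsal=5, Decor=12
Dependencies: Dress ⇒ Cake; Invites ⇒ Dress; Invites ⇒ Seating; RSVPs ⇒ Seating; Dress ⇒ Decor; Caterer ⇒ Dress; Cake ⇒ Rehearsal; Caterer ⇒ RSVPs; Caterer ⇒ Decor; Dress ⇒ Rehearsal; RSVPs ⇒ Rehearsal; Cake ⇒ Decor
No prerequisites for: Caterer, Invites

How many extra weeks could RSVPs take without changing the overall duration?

6

Caterer→Dress→Cake→Decor = 5+2+7+12 = 26 sets the makespan at 26 weeks.
The longest chain containing RSVPs totals 20 weeks.
So RSVPs can slip 14 − 8 = 6 weeks.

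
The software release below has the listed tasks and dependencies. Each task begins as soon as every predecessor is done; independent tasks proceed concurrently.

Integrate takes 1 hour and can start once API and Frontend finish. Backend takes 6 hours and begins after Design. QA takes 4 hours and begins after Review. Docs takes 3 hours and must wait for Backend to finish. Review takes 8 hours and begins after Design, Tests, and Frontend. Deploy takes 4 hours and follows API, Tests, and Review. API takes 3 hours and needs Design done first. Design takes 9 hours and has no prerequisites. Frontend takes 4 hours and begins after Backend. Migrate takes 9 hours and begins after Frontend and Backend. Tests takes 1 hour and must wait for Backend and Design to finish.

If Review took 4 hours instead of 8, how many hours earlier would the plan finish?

Baseline: Design→Backend→Frontend→Review→Deploy = 9+6+4+8+4 = 31 → 31 hours.
Since Review is critical, the -4 change carries straight to that chain (now 27 hours).
New critical path: Design→Backend→Frontend→Migrate = 9+6+4+9 = 28 ⇒ 28 hours.
Change in finish: 28 − 31 = -3 hours.

3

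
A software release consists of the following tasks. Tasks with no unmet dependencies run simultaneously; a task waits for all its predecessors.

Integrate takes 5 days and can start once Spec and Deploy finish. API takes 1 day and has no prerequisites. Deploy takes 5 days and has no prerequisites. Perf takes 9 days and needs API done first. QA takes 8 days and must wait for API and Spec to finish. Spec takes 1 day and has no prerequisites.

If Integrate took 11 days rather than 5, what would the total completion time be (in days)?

Baseline: Deploy→Integrate = 5+5 = 10 → 10 days.
Since Integrate is critical, the +6 change carries straight to that chain (now 16 days).
No other chain overtakes it, so the finish is 16 days.

16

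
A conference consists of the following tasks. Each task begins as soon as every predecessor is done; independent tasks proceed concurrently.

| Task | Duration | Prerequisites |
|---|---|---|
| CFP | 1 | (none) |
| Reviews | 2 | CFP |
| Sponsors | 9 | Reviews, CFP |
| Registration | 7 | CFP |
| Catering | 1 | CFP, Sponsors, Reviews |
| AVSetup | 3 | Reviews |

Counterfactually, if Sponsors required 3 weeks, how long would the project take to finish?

8

Baseline: CFP→Reviews→Sponsors→Catering = 1+2+9+1 = 13 → 13 weeks.
Sponsors lies on that path, so at 3 weeks the path becomes 7 weeks.
Now CFP→Registration = 1+7 = 8 is longest, so the finish becomes 8 weeks.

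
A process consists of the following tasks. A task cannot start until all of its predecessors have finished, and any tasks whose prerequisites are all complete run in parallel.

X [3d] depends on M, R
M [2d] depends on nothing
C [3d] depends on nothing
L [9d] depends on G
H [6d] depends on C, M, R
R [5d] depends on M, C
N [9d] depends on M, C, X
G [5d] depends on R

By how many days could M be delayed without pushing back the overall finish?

C→R→G→L = 3+5+5+9 = 22 sets the makespan at 22 days.
M finishes as early as 2 and must finish by 3.
Float = 22 − 21 = 1.

1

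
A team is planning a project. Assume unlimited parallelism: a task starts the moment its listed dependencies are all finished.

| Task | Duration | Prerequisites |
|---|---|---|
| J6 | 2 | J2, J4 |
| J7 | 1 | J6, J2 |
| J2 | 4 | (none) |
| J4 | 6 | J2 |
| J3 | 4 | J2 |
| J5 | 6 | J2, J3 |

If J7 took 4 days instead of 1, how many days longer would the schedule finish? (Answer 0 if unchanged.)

As given, the longest chain is J2→J3→J5 = 4+4+6 = 14, so the finish is 14 days.
J7 is off the critical path — its longest chain is 13 days, giving 1 of slack.
Now J2→J4→J6→J7 = 4+6+2+4 = 16 is longest, so the finish becomes 16 days.
Change in finish: 16 − 14 = +2 days.

2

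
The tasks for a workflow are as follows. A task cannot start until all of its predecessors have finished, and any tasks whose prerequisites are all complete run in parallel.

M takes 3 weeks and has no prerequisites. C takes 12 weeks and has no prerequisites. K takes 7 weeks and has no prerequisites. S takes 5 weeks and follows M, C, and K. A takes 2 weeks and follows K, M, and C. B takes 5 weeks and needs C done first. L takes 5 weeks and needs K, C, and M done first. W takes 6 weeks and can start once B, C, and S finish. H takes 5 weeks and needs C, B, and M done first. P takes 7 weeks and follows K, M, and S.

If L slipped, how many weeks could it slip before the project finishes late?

The longest chain is C→S→P = 12+5+7 = 24; overall finish 24 weeks.
L finishes as early as 17 and must finish by 24.
So L can slip 24 − 17 = 7 weeks.

7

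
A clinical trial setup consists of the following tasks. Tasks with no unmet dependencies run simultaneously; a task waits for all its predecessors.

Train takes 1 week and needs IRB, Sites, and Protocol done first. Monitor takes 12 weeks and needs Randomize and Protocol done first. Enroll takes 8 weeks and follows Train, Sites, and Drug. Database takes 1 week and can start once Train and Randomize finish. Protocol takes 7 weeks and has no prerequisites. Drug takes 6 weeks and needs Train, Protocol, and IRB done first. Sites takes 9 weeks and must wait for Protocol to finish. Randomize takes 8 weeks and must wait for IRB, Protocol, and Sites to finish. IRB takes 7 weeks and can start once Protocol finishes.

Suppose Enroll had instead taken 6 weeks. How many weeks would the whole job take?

36

Critical path before the change: Protocol→Sites→Randomize→Monitor = 7+9+8+12 = 36 giving 36 weeks.
The longest path through Enroll is only 31 weeks, so Enroll has float 5.
The critical path is still Protocol→Sites→Randomize→Monitor; finish is now 36 weeks.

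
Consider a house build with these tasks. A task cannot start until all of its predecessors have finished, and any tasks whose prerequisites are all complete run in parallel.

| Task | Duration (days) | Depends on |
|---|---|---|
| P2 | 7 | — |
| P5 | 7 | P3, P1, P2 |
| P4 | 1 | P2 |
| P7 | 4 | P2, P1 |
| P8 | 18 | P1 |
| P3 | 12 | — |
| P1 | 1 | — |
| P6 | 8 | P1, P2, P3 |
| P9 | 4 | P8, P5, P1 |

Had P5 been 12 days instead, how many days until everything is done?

The binding path is P3→P5→P9 = 12+7+4 = 23; finish at 23 days.
P5 lies on that path, so at 12 days the path becomes 28 days.
No other chain overtakes it, so the finish is 28 days.

28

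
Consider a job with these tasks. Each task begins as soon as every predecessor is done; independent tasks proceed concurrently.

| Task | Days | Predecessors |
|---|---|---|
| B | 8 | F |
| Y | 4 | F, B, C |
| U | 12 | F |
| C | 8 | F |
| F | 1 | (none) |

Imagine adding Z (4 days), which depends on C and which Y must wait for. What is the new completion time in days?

17

Originally the plan takes 13 days.
With Z inserted, Y now waits for max(F, B, C, Z).
New critical path: F→C→Z→Y = 1+8+4+4 = 17 ⇒ 17 days.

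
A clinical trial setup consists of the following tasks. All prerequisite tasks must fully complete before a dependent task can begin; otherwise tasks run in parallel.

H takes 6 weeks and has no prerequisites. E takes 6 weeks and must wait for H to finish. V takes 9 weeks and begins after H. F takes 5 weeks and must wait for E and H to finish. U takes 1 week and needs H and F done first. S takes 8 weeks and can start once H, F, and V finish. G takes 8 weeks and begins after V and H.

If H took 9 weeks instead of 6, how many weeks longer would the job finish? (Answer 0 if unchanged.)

Baseline: H→E→F→S = 6+6+5+8 = 25 → 25 weeks.
H is on the critical path; changing it to 9 makes that path 28 weeks.
No other chain overtakes it, so the finish is 28 weeks.
Change in finish: 28 − 25 = +3 weeks.

3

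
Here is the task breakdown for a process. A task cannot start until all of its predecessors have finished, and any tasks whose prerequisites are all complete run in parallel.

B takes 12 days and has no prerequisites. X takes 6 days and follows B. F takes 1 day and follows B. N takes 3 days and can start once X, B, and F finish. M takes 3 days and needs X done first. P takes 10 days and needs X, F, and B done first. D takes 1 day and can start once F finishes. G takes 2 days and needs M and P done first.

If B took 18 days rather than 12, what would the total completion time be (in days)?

Baseline: B→X→P→G = 12+6+10+2 = 30 → 30 days.
Since B is critical, the +6 change carries straight to that chain (now 36 days).
No other chain overtakes it, so the finish is 36 days.

36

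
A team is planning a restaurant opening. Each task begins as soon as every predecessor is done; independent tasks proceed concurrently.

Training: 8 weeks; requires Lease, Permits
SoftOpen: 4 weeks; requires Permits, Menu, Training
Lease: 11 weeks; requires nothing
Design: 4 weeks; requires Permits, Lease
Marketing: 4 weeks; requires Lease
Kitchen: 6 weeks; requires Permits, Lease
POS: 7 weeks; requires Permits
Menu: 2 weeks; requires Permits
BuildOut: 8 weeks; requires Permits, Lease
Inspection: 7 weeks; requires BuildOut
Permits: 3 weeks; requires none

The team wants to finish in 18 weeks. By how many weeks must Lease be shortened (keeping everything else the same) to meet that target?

8

Current finish: 26 weeks; target: 18.
Lease is on every critical path, so each week cut from Lease cuts the finish by one (this holds down to a finish of 18).
Need 26 − 18 = 8 weeks off Lease → Lease becomes 3 weeks, finish becomes 18.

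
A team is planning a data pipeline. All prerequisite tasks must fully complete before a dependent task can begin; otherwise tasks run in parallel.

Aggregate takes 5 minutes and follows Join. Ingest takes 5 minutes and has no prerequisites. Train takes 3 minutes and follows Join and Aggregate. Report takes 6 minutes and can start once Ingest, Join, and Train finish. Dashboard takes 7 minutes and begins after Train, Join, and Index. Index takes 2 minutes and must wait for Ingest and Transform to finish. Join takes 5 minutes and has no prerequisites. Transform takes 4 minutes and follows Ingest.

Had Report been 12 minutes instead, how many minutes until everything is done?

25

Actual critical path: Join→Aggregate→Train→Dashboard = 5+5+3+7 = 20 ⇒ 20 minutes.
Report is off the critical path — its longest chain is 19 minutes, giving 1 of slack.
Now Join→Aggregate→Train→Report = 5+5+3+12 = 25 is longest, so the finish becomes 25 minutes.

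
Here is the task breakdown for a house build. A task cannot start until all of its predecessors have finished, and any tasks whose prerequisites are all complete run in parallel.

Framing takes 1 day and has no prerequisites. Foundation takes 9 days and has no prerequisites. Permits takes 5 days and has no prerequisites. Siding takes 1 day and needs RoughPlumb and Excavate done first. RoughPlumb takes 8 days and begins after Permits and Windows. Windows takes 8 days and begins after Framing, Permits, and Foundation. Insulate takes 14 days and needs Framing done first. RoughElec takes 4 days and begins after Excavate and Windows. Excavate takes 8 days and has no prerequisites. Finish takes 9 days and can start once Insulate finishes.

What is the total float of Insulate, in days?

2

Foundation→Windows→RoughPlumb→Siding = 9+8+8+1 = 26 sets the makespan at 26 days.
The longest chain containing Insulate totals 24 days.
Float = 26 − 24 = 2.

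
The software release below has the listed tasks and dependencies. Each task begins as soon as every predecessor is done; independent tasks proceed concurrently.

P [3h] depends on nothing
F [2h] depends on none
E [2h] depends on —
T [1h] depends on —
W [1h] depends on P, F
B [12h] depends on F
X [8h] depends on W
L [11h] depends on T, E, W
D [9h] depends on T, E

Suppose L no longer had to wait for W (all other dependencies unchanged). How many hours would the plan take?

14

Before: longest chain P→W→L = 3+1+11 = 15, finish 15.
Without W→L, L's earliest start moves from 4 to 2.
New critical path: F→B = 2+12 = 14 ⇒ 14 hours.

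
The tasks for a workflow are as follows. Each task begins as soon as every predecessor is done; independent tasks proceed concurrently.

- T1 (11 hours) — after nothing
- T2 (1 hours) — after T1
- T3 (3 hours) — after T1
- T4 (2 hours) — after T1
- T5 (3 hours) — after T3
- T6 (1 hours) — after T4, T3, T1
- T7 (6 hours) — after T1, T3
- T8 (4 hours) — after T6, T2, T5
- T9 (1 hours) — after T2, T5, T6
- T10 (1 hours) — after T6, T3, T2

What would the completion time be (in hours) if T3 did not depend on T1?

18

Before: longest chain T1→T3→T5→T8 = 11+3+3+4 = 21, finish 21.
Without T1→T3, T3's earliest start moves from 11 to 0.
After: T1→T4→T6→T8 = 11+2+1+4 = 18 → 18 hours.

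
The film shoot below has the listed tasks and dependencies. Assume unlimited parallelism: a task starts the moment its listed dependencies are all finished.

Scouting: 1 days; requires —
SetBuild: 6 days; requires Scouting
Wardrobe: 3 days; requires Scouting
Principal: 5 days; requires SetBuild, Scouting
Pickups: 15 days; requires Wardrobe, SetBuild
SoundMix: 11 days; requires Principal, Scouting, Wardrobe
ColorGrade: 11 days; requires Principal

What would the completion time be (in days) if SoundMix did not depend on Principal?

23

Before: longest chain Scouting→SetBuild→Principal→SoundMix = 1+6+5+11 = 23, finish 23.
Without Principal→SoundMix, SoundMix's earliest start moves from 12 to 4.
The longest chain is now Scouting→SetBuild→Principal→ColorGrade = 1+6+5+11 = 23, so the plan takes 23 days.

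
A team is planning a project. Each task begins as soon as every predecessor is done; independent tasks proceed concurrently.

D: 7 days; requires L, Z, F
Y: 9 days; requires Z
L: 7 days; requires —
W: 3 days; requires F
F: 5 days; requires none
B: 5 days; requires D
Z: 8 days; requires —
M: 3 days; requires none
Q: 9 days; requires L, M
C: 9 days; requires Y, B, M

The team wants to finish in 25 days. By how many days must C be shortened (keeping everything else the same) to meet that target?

4

Current finish: 29 days; target: 25.
C is on every critical path, so each day cut from C cuts the finish by one (this holds down to a finish of 21).
Need 29 − 25 = 4 days off C → C becomes 5 days, finish becomes 25.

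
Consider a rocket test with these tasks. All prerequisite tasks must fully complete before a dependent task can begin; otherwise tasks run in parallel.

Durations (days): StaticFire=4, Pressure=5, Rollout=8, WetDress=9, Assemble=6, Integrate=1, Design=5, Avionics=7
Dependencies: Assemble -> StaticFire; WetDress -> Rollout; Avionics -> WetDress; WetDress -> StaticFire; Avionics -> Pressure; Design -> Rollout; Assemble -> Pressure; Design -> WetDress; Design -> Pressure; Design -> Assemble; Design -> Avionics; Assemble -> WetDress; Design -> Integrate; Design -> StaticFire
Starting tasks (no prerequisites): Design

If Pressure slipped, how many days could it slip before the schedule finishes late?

12

The longest chain is Design→Avionics→WetDress→Rollout = 5+7+9+8 = 29; overall finish 29 days.
Pressure finishes as early as 17 and must finish by 29.
Float = 29 − 17 = 12.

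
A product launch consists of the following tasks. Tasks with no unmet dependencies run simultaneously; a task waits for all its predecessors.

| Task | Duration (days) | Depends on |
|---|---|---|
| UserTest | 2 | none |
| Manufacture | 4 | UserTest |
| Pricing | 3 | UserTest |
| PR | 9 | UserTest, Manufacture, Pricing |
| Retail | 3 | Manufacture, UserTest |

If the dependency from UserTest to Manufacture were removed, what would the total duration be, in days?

14

Original critical path: UserTest→Manufacture→PR = 2+4+9 = 15 ⇒ 15 days.
Without UserTest→Manufacture, Manufacture's earliest start moves from 2 to 0.
The longest chain is now UserTest→Pricing→PR = 2+3+9 = 14, so the project takes 14 days.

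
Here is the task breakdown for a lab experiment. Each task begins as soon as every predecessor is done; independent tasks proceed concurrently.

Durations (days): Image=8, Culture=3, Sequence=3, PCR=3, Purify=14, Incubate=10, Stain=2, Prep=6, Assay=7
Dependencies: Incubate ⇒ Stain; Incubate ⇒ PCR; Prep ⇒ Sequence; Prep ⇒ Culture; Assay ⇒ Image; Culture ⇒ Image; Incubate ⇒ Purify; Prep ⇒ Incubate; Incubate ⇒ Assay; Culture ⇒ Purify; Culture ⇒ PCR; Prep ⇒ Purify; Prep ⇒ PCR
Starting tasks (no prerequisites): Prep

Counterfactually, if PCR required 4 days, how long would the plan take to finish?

31

As given, the longest chain is Prep→Incubate→Assay→Image = 6+10+7+8 = 31, so the finish is 31 days.
The longest path through PCR is only 19 days, so PCR has float 12.
No other chain overtakes it, so the finish is 31 days.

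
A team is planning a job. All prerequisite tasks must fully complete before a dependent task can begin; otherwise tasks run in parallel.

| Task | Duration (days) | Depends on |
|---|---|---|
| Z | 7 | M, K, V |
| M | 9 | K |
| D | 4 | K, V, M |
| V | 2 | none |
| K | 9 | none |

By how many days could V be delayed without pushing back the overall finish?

16

Critical path: K→M→Z = 9+9+7 = 25, so the finish is 25 days.
V finishes as early as 2 and must finish by 18.
Float = 25 − 9 = 16.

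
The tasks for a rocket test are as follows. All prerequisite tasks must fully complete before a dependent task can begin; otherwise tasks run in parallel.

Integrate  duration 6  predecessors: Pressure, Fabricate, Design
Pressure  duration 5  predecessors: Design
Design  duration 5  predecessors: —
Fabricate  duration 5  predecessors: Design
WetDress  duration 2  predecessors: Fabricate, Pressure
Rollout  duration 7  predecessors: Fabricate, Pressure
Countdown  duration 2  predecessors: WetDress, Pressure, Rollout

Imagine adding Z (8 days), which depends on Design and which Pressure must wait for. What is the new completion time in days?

Originally the project takes 19 days.
With Z inserted, Pressure now waits for max(Design, Z).
New critical path: Design→Z→Pressure→Rollout→Countdown = 5+8+5+7+2 = 27 ⇒ 27 days.

27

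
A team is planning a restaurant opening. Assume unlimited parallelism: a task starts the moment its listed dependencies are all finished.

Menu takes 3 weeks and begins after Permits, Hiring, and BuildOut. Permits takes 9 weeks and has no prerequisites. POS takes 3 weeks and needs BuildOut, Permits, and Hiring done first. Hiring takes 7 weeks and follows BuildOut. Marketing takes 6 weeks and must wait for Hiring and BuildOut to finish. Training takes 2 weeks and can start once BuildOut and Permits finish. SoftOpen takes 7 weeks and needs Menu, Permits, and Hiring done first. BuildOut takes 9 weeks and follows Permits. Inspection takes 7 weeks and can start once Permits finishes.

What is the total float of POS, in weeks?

The longest chain is Permits→BuildOut→Hiring→Menu→SoftOpen = 9+9+7+3+7 = 35; overall finish 35 weeks.
The longest chain containing POS totals 28 weeks.
So POS can slip 35 − 28 = 7 weeks.

7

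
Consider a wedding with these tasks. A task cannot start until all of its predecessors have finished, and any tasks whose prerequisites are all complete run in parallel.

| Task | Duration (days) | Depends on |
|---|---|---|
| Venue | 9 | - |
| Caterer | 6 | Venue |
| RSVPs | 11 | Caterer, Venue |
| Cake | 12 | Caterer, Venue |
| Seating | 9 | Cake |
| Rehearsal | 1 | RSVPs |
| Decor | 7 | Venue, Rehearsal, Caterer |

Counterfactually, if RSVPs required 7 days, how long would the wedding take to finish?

36

The binding path is Venue→Caterer→Cake→Seating = 9+6+12+9 = 36; finish at 36 days.
The longest path through RSVPs is only 34 days, so RSVPs has float 2.
No other chain overtakes it, so the finish is 36 days.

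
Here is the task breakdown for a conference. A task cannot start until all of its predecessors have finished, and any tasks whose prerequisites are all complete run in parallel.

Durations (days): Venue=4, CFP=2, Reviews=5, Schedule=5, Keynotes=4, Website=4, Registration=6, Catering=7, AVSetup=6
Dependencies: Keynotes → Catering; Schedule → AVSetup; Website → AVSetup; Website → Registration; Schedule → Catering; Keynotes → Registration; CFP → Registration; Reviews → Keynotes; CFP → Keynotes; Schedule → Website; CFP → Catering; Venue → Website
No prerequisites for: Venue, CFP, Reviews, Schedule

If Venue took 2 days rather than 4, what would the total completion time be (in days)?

16

The binding path is Reviews→Keynotes→Catering = 5+4+7 = 16; finish at 16 days.
The longest path through Venue is only 14 days, so Venue has float 2.
The critical path is still Reviews→Keynotes→Catering; finish is now 16 days.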